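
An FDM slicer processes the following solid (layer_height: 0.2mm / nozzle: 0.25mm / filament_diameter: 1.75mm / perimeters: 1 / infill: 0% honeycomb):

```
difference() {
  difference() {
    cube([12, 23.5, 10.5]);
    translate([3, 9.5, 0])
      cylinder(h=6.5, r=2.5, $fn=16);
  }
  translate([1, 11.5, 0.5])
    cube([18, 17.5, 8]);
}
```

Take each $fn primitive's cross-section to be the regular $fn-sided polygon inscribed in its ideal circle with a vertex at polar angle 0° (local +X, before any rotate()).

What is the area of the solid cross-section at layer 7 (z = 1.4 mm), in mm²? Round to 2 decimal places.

At z = 1.4 mm: the 12×23.5 cube contributes its full rectangle (area 282.00 mm²); the r=2.5 cylinder at (3, 9.5) gives a regular 16-gon of circumradius 2.5 (constant along its height) (area = (16/2)·2.500²·sin(360°/16) = 19.13 mm²); Taking the first minus the rest: starting from the 12×23.5 cube (282.00 mm²), the r=2.5 cylinder at (3, 9.5) lies wholly inside it (removes its full 19.13 mm² and its 15.61 mm outline becomes a hole wall) — area = 262.87 mm²; the cube at (1, 11.5) (footprint 18×17.5) is included at this height (area 315.00 mm²); Subtracting the remaining from the first: starting from that combined region (262.87 mm²), the 18×17.5 cube at (1, 11.5) partially overlaps it — only the 131.08 mm² overlap (of its 315.00 mm²) is removed, clipping the outline — area = 131.78 mm². Overall, the cross-section is a single solid region. Net area = 131.78 mm².

131.78 mm²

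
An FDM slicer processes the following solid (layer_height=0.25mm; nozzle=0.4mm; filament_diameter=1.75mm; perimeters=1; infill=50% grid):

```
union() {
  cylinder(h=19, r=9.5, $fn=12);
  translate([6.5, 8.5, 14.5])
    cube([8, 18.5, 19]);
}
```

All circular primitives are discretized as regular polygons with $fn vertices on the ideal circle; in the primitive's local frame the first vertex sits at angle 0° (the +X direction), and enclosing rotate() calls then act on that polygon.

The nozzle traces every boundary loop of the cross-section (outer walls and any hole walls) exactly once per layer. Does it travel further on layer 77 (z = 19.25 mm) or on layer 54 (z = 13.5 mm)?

Layer 77 (z = 19.25): the cylinder is not intersected at this z (z outside [0, 19]); the cube at (6.5, 8.5) (footprint 8×18.5) is included at this height (perimeter 53.00 mm); Combining (union): only the 8×18.5 cube at (6.5, 8.5) is present, so the union is just that shape — boundary = 53.00 mm. So its perimeter = 53.00 mm. Layer 54 (z = 13.5): the r=9.5 cylinder gives a regular 12-gon of circumradius 9.5 (constant along its height) (perimeter = 2·12·9.500·sin(180°/12) = 59.01 mm); the cube at (6.5, 8.5) is absent (z outside [14.5, 33.5]); Merging all regions: only the r=9.5 cylinder is present, so the union is just that shape — boundary = 59.01 mm. So its perimeter = 59.01 mm. Layer 54 is larger (59.01 vs 53.00 mm).

layer 54 (z = 13.5 mm)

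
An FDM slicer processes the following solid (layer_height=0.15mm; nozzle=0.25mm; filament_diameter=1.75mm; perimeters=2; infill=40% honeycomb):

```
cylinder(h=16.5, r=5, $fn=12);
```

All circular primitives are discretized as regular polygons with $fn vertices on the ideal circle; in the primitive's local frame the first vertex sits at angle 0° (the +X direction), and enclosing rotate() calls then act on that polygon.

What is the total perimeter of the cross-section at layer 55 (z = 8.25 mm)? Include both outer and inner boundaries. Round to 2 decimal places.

At z = 8.25 mm: the r=5 cylinder contributes a regular 12-gon of circumradius 5 (perimeter = 2·12·5.000·sin(180°/12) = 31.06 mm). Overall, the cross-section is a single solid region. Total boundary length (outer) = 31.06 mm.

31.06 mm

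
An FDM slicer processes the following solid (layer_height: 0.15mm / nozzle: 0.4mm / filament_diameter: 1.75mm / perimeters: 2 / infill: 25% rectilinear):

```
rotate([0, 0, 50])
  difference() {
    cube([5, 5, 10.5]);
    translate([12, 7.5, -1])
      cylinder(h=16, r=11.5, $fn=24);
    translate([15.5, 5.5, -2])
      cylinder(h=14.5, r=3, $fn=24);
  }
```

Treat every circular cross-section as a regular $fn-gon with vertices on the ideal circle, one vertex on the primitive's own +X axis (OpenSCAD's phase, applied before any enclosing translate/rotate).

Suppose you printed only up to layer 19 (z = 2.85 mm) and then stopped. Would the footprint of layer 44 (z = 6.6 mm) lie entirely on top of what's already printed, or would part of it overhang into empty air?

entirely on top

Compare the two slices. At z = 2.85: the cube (footprint 5×5) is included at this height (area 25.00 mm²); the cylinder at (12, 7.5): section is a regular 24-gon, circumradius r=11.5 (area = (24/2)·11.500²·sin(360°/24) = 410.75 mm²); the r=3 cylinder at (15.5, 5.5) contributes a regular 24-gon of circumradius 3 (area = (24/2)·3.000²·sin(360°/24) = 27.95 mm²); After the difference (first − rest): starting from the 5×5 cube (25.00 mm²), the r=11.5 cylinder at (12, 7.5) partially overlaps it — only the 15.78 mm² overlap (of its 410.75 mm²) is removed, clipping the outline; the r=3 cylinder at (15.5, 5.5) misses the remaining region (no effect) — area = 9.22 mm²; (rotated 50° about Z; rotation is an isometry so areas/perimeters/island counts are preserved). At z = 6.6: the cube is present — its section is the full 5×5 rectangle (area 25.00 mm²); the r=11.5 cylinder at (12, 7.5) gives a regular 24-gon of circumradius 11.5 (constant along its height) (area = (24/2)·11.500²·sin(360°/24) = 410.75 mm²); the r=3 cylinder at (15.5, 5.5) contributes a regular 24-gon of circumradius 3 (area = (24/2)·3.000²·sin(360°/24) = 27.95 mm²); After the difference (first − rest): starting from the 5×5 cube (25.00 mm²), the r=11.5 cylinder at (12, 7.5) partially overlaps it — only the 15.78 mm² overlap (of its 410.75 mm²) is removed, clipping the outline; the r=3 cylinder at (15.5, 5.5) misses the remaining region (no effect) — area = 9.22 mm²; (rotated 50° about Z; rotation is an isometry so areas/perimeters/island counts are preserved). Checking containment: the cross-section at z = 6.6 is a subset of the cross-section at z = 2.85.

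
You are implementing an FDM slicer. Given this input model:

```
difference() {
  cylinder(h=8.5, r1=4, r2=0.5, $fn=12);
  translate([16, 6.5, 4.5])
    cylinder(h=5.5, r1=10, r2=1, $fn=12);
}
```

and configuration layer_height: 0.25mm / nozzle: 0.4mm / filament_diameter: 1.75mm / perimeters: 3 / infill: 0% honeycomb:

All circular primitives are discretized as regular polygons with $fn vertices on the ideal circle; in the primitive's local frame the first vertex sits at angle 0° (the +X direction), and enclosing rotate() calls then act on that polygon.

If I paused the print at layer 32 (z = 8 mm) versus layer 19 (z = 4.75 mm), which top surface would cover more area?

Layer 32 (z = 8): the cone: at t=0.941 of its height the radius interpolates to r₁+(r₂−r₁)t = 0.706, giving a regular 12-gon of that circumradius (area = (12/2)·0.706²·sin(360°/12) = 1.49 mm²); the cone at (16, 6.5) (r1=10→r2=1) has section circumradius 4.273 here — a regular 12-gon (area = (12/2)·4.273²·sin(360°/12) = 54.77 mm²); Taking the first minus the rest: starting from the cone (1.49 mm²), the cone at (16, 6.5) misses the remaining region (no effect) — area = 1.49 mm². So its area = 1.49 mm². Layer 19 (z = 4.75): the cone contributes a regular 12-gon of circumradius 2.044 (interpolated between r1=4 and r2=0.5 at t=0.559) (area = (12/2)·2.044²·sin(360°/12) = 12.54 mm²); the cone at (16, 6.5) contributes a regular 12-gon of circumradius 9.591 (interpolated between r1=10 and r2=1 at t=0.045) (area = (12/2)·9.591²·sin(360°/12) = 275.96 mm²); Taking the first minus the rest: starting from the cone (12.54 mm²), the cone at (16, 6.5) misses the remaining region (no effect) — area = 12.54 mm². So its area = 12.54 mm². Layer 19 is larger (12.54 vs 1.49 mm²).

layer 19 (z = 4.75 mm)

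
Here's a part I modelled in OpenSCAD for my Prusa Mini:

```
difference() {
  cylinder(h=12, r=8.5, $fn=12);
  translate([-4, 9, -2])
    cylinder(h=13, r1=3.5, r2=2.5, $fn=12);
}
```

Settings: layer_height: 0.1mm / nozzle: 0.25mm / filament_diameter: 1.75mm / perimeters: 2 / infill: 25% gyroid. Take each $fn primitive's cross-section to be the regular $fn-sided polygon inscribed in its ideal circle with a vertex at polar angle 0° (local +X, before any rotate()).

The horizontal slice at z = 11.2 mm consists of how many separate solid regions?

1

At z = 11.2 mm: the r=8.5 cylinder contributes a regular 12-gon of circumradius 8.5; the cone at (-4, 9) is absent (z outside [-2, 11]); Taking the first minus the rest: none of the subtracted shapes is present at this height, so the r=8.5 cylinder is unchanged — 1 connected region. The result has 1 disconnected region.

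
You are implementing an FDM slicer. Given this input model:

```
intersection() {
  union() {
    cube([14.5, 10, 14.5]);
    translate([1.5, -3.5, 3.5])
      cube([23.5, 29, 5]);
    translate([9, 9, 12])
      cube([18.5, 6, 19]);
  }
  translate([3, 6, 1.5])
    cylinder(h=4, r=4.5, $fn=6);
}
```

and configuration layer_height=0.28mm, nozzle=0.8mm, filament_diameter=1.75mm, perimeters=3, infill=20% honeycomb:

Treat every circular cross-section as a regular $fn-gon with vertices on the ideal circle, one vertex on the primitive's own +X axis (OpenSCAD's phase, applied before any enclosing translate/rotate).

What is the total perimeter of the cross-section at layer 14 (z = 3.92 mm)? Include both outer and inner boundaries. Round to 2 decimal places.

At z = 3.92 mm: the cube is present — its section is the full 14.5×10 rectangle (perimeter 49.00 mm); the 23.5×29 cube at (1.5, -3.5) contributes its full rectangle (perimeter 105.00 mm); the cube at (9, 9) is absent (z outside [12, 31]); Taking the union: the regions partially overlap (shared area 130.00 mm²), so the edge portions inside another operand are dropped and the merged outline is re-measured after clipping — boundary = 108.00 mm; the r=4.5 cylinder at (3, 6) gives a regular 6-gon of circumradius 4.5 (constant along its height) (perimeter = 2·6·4.500·sin(180°/6) = 27.00 mm); Keeping only the common overlap: the r=4.5 cylinder at (3, 6) partially overlaps that combined region; clipping to the common part keeps 48.71 mm² — boundary = 26.20 mm. Overall, the cross-section is a single solid region. Total boundary length (outer) = 26.20 mm.

26.20 mm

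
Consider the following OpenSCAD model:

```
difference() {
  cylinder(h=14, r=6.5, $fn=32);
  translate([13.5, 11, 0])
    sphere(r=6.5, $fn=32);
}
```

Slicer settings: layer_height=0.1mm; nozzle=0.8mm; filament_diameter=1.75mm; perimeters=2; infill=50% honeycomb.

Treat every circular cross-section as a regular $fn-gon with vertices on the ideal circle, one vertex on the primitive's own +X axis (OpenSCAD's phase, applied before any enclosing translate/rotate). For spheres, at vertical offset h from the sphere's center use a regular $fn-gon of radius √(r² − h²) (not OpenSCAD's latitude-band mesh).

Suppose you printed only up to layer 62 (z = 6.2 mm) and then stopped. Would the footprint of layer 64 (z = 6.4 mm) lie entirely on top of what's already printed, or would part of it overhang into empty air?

Compare the two slices. At z = 6.2: the cylinder: section is a regular 32-gon, circumradius r=6.5 (area = (32/2)·6.500²·sin(360°/32) = 131.88 mm²); the r=6.5 sphere at (13.5, 11) slices to a regular 32-gon of circumradius 1.952 (√(r²−h²) with h=6.2 from center) (area = (32/2)·1.952²·sin(360°/32) = 11.89 mm²); Subtracting the remaining from the first: starting from the r=6.5 cylinder (131.88 mm²), the r=6.5 sphere at (13.5, 11) misses the remaining region (no effect) — area = 131.88 mm². At z = 6.4: the cylinder: section is a regular 32-gon, circumradius r=6.5 (area = (32/2)·6.500²·sin(360°/32) = 131.88 mm²); the r=6.5 sphere at (13.5, 11) contributes a regular 32-gon of circumradius √(6.5²−6.4²) = 1.136 (area = (32/2)·1.136²·sin(360°/32) = 4.03 mm²); Subtracting the remaining from the first: starting from the r=6.5 cylinder (131.88 mm²), the r=6.5 sphere at (13.5, 11) misses the remaining region (no effect) — area = 131.88 mm². Checking containment: the cross-section at z = 6.4 is a subset of the cross-section at z = 6.2.

entirely on top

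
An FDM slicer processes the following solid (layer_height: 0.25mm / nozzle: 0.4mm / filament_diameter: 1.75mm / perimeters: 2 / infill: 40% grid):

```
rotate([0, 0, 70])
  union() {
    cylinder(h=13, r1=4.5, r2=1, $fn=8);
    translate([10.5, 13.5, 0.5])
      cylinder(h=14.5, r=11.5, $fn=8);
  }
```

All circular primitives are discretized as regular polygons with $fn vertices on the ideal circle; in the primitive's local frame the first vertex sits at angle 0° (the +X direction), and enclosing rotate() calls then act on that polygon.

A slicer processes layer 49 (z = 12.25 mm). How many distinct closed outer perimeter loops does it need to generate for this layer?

2

At z = 12.25 mm: the cone (r1=4.5→r2=1) has section circumradius 1.202 here — a regular 8-gon; the r=11.5 cylinder at (10.5, 13.5) contributes a regular 8-gon of circumradius 11.5; Merging all regions: the 2 present regions are separate (no shared area or edge), so areas and boundary lengths simply add and each stays a separate island — 2 connected regions; (rotated 70° about Z; rotation is an isometry so areas/perimeters/island counts are preserved). The result has 2 disconnected regions.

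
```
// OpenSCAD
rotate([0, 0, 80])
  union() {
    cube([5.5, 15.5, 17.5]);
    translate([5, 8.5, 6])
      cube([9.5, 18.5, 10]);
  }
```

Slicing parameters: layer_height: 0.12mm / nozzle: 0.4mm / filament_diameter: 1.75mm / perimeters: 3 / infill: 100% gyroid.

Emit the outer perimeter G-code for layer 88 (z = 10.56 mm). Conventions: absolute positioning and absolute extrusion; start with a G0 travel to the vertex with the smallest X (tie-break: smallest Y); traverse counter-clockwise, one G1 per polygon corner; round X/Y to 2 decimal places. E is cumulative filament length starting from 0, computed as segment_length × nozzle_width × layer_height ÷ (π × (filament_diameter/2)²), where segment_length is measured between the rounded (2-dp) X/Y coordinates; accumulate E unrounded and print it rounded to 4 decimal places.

At z = 10.56 mm: the cube is present — its section is the full 5.5×15.5 rectangle; the 9.5×18.5 cube at (5, 8.5) contributes its full rectangle; Merging all regions: the regions partially overlap (shared area 3.50 mm²), so overlapping operands fuse into one piece — 1 connected region; (whole slice rotated 80° about Z — lengths, areas and connectivity unchanged). The outline is a single polygon with 8 vertices. Extrusion per mm of travel: 0.4 × 0.12 / (π × 0.875²) = 0.019956. Accumulating E over each segment gives final E = 1.6567.

G0 X-25.72 Y9.61 Z10.56
G1 X-14.40 Y7.62 E0.2294
G1 X-15.26 Y2.69 E0.3292
G1 X0.00 Y0.00 E0.6385
G1 X0.96 Y5.42 E0.7483
G1 X-7.42 Y6.89 E0.9181
G1 X-5.85 Y15.76 E1.0979
G1 X-24.07 Y18.97 E1.4671
G1 X-25.72 Y9.61 E1.6567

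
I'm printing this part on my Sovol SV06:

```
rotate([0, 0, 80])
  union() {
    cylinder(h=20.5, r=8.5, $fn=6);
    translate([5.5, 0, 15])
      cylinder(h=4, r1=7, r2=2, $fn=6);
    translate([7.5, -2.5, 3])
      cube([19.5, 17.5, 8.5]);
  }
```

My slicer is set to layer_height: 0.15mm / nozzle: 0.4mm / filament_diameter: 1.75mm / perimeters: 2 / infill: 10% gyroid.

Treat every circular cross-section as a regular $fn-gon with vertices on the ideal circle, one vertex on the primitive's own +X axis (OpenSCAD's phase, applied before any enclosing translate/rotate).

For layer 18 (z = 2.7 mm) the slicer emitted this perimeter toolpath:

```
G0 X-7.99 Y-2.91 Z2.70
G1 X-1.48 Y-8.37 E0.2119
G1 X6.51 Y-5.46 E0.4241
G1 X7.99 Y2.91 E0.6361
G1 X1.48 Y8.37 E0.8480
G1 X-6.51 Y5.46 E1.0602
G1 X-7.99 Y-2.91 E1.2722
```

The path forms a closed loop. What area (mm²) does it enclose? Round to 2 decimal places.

Apply the shoelace formula to the sequence of (X, Y) vertices; enclosed area = 187.71 mm².

187.71 mm²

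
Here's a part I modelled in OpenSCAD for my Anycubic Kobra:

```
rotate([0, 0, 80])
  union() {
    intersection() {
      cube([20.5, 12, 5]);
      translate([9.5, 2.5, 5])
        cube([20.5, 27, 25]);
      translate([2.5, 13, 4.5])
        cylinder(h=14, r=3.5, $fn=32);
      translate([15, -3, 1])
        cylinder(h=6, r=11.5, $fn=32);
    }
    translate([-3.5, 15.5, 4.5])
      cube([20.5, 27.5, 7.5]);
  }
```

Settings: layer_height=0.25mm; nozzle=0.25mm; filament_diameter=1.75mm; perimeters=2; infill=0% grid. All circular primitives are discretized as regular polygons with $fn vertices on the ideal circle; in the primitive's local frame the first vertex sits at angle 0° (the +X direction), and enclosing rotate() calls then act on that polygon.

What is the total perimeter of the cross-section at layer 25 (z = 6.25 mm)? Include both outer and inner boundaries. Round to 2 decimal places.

96.00 mm

At z = 6.25 mm: the cube is absent (z outside [0, 5]); the 20.5×27 cube at (9.5, 2.5) contributes its full rectangle (perimeter 95.00 mm); the cylinder at (2.5, 13): section is a regular 32-gon, circumradius r=3.5 (perimeter = 2·32·3.500·sin(180°/32) = 21.96 mm); the r=11.5 cylinder at (15, -3) contributes a regular 32-gon of circumradius 11.5 (perimeter = 2·32·11.500·sin(180°/32) = 72.14 mm); Taking the intersection: at least one operand is absent at this height, so nothing remains; the 20.5×27.5 cube at (-3.5, 15.5) contributes its full rectangle (perimeter 96.00 mm); Merging all regions: only the 20.5×27.5 cube at (-3.5, 15.5) is present, so the union is just that shape — boundary = 96.00 mm; (rotated 80° about Z; rotation is an isometry so areas/perimeters/island counts are preserved). Overall, the cross-section is a single solid region. Total boundary length (outer) = 96.00 mm.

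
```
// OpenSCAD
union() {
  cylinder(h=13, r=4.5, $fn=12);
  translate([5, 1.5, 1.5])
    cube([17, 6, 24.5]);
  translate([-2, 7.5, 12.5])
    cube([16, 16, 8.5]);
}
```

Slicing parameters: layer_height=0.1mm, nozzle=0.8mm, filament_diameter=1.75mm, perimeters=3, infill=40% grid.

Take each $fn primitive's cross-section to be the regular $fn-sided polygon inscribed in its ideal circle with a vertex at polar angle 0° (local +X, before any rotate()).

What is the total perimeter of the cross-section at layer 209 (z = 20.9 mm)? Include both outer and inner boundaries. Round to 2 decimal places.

At z = 20.9 mm: the cylinder does not reach this height (z outside [0, 13]); the cube at (5, 1.5) is present — its section is the full 17×6 rectangle (perimeter 46.00 mm); the cube at (-2, 7.5) is present — its section is the full 16×16 rectangle (perimeter 64.00 mm); Merging all regions: the 2 present regions share edge segments without overlapping in area, so areas simply add but the touching pieces fuse into one outline (the shared edge portions become interior and drop out of the boundary) — boundary = 92.00 mm. Overall, the cross-section is a single solid region. Total boundary length (outer) = 92.00 mm.

92.00 mm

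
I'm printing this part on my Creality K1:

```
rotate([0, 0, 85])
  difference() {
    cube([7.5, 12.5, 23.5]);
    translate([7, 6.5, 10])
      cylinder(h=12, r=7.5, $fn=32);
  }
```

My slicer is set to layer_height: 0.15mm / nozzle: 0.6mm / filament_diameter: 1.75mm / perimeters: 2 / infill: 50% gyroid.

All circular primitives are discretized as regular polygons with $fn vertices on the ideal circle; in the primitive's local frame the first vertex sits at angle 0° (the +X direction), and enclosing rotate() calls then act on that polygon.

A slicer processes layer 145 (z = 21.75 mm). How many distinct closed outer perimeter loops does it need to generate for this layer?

At z = 21.75 mm: the cube is present — its section is the full 7.5×12.5 rectangle; the cylinder at (7, 6.5): section is a regular 32-gon, circumradius r=7.5; Subtracting the remaining from the first: starting from the 7.5×12.5 cube, the r=7.5 cylinder at (7, 6.5) partially overlaps it — only the 85.45 mm² overlap (of its 175.58 mm²) is removed, clipping the outline — 2 connected regions; (rotated 85° about Z; rotation is an isometry so areas/perimeters/island counts are preserved). The result has 2 disconnected regions.

2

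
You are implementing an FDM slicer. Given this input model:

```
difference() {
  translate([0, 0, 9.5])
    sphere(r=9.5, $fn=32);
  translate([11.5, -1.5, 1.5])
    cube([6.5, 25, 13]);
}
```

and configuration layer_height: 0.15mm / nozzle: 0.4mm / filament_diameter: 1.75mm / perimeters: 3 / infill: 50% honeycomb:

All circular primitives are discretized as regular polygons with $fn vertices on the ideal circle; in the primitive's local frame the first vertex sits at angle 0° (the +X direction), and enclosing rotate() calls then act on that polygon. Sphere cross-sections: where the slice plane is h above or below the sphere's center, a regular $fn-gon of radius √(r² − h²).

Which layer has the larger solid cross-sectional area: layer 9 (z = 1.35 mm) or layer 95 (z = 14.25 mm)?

layer 95 (z = 14.25 mm)

Layer 9 (z = 1.35): the r=9.5 sphere contributes a regular 32-gon of circumradius √(9.5²−8.15²) = 4.881 (area = (32/2)·4.881²·sin(360°/32) = 74.38 mm²); the cube at (11.5, -1.5) does not reach this height (z outside [1.5, 14.5]); After the difference (first − rest): none of the subtracted shapes is present at this height, so the r=9.5 sphere is unchanged — area = 74.38 mm². So its area = 74.38 mm². Layer 95 (z = 14.25): the sphere: section is a regular 32-gon, circumradius = √(r²−h²) = √(9.5²−4.75²) = 8.227 (area = (32/2)·8.227²·sin(360°/32) = 211.28 mm²); the cube at (11.5, -1.5) (footprint 6.5×25) is included at this height (area 162.50 mm²); Subtracting the remaining from the first: starting from the r=9.5 sphere (211.28 mm²), the 6.5×25 cube at (11.5, -1.5) misses the remaining region (no effect) — area = 211.28 mm². So its area = 211.28 mm². Layer 95 is larger (211.28 vs 74.38 mm²).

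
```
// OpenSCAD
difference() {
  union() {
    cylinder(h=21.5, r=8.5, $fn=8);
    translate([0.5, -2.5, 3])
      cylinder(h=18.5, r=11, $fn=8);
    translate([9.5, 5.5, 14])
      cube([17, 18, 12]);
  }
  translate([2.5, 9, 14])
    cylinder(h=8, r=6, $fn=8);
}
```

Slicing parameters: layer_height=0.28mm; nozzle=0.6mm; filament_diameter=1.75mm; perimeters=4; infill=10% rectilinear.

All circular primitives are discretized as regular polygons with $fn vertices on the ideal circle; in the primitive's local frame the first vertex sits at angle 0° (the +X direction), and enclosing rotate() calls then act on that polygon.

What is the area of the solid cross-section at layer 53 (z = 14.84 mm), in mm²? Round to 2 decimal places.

617.18 mm²

At z = 14.84 mm: the r=8.5 cylinder contributes a regular 8-gon of circumradius 8.5 (area = (8/2)·8.500²·sin(360°/8) = 204.35 mm²); the r=11 cylinder at (0.5, -2.5) gives a regular 8-gon of circumradius 11 (constant along its height) (area = (8/2)·11.000²·sin(360°/8) = 342.24 mm²); the cube at (9.5, 5.5) is present — its section is the full 17×18 rectangle (area 306.00 mm²); Taking the union: the regions partially overlap — summed areas 852.59 mm² minus the doubly-counted overlap 203.07 mm² gives 649.52 mm² — area = 649.52 mm²; the r=6 cylinder at (2.5, 9) contributes a regular 8-gon of circumradius 6 (area = (8/2)·6.000²·sin(360°/8) = 101.82 mm²); Subtracting the remaining from the first: starting from the result so far (649.52 mm²), the r=6 cylinder at (2.5, 9) partially overlaps it — only the 32.34 mm² overlap (of its 101.82 mm²) is removed, clipping the outline — area = 617.18 mm². Overall, the cross-section has 2 separate islands. Net area = 617.18 mm².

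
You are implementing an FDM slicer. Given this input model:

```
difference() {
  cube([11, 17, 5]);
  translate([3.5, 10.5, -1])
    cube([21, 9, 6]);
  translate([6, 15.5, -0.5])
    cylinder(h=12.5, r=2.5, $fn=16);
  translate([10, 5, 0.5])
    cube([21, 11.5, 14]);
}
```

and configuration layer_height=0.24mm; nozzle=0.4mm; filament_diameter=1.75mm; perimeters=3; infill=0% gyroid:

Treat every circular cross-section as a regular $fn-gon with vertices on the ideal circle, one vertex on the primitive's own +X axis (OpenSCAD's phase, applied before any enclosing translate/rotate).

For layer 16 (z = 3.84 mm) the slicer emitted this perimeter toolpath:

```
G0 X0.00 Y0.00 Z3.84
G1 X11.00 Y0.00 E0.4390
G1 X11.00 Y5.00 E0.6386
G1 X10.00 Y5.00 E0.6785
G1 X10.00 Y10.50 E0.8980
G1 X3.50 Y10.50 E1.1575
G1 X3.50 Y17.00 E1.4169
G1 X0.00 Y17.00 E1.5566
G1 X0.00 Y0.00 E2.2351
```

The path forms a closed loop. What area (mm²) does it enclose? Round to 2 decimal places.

132.75 mm²

Apply the shoelace formula to the sequence of (X, Y) vertices; enclosed area = 132.75 mm².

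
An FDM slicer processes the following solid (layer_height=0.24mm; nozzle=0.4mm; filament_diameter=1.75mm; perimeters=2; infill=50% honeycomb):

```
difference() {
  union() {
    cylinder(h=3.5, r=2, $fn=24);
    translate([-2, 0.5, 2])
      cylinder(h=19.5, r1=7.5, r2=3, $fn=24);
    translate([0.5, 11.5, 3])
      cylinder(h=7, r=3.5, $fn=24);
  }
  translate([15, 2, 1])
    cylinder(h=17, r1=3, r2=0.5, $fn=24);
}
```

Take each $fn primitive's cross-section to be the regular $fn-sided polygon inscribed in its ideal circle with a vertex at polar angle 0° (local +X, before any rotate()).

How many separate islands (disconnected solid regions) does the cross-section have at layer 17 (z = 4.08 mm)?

2

At z = 4.08 mm: the cylinder is absent (z outside [0, 3.5]); the cone at (-2, 0.5) contributes a regular 24-gon of circumradius 7.020 (interpolated between r1=7.5 and r2=3 at t=0.107); the r=3.5 cylinder at (0.5, 11.5) contributes a regular 24-gon of circumradius 3.5; Merging all regions: the 2 present regions are separate (no shared area or edge), so areas and boundary lengths simply add and each stays a separate island — 2 connected regions; the cone at (15, 2) contributes a regular 24-gon of circumradius 2.547 (interpolated between r1=3 and r2=0.5 at t=0.181); Subtracting the remaining from the first: starting from the result so far, the cone at (15, 2) misses the remaining region (no effect) — 2 connected regions. Overall, the cross-section has 2 separate islands. Island count = 2.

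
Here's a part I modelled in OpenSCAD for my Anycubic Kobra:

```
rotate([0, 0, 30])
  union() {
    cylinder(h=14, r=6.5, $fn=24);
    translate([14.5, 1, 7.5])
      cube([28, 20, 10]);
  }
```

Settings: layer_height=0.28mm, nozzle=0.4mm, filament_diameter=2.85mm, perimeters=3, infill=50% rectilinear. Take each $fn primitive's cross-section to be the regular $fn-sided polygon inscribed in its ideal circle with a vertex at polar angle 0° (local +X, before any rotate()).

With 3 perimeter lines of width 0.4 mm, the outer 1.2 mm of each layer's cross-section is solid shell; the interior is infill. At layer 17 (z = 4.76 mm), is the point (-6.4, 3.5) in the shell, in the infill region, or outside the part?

outside

At z = 4.76 mm: the cylinder: section is a regular 24-gon, circumradius r=6.5; the cube at (14.5, 1) does not reach this height (z outside [7.5, 17.5]); Combining (union): only the r=6.5 cylinder is present, so the union is just that shape — 1 connected region; (rotated 30° about Z; rotation is an isometry so areas/perimeters/island counts are preserved). Overall, the cross-section is a single solid region. Undo the 30° rotation: the query point maps to (-3.793, 6.231) in the un-rotated model frame. The nearest boundary edge runs (-3.25, 5.63)→(-4.60, 4.60); distance from the point to it = 0.81 mm. The point is not inside any of the regions above, so it lies outside the cross-section (0.81 mm from the nearest boundary).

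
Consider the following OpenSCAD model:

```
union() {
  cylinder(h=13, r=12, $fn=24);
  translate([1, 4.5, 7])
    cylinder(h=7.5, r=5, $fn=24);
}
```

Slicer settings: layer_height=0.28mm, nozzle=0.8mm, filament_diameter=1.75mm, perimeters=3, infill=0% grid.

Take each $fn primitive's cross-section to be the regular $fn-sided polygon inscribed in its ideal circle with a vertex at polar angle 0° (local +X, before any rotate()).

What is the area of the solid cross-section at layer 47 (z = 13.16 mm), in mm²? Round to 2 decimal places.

At z = 13.16 mm: the cylinder is absent (z outside [0, 13]); the r=5 cylinder at (1, 4.5) gives a regular 24-gon of circumradius 5 (constant along its height) (area = (24/2)·5.000²·sin(360°/24) = 77.65 mm²); Combining (union): only the r=5 cylinder at (1, 4.5) is present, so the union is just that shape — area = 77.65 mm². Overall, the cross-section is a single solid region. Net area = 77.65 mm².

77.65 mm²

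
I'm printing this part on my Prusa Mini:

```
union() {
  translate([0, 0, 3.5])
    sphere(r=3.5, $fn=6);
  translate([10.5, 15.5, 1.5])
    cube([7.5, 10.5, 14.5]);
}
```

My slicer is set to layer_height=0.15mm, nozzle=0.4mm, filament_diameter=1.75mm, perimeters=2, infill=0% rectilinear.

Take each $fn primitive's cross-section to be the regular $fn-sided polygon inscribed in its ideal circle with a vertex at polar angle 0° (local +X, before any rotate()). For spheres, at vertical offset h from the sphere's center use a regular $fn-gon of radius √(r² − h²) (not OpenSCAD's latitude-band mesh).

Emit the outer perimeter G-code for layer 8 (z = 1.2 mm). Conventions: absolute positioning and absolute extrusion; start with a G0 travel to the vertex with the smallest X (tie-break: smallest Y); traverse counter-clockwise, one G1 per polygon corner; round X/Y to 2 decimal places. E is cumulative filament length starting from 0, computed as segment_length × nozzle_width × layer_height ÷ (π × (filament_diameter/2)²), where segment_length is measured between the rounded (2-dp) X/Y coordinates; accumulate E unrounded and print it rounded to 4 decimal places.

At z = 1.2 mm: the sphere: section is a regular 6-gon, circumradius = √(r²−h²) = √(3.5²−2.3²) = 2.638; the cube at (10.5, 15.5) is not intersected at this z (z outside [1.5, 16]); Taking the union: only the r=3.5 sphere is present, so the union is just that shape — 1 connected region. The outline is a single polygon with 6 vertices. Extrusion per mm of travel: 0.4 × 0.15 / (π × 0.875²) = 0.024945. Accumulating E over each segment gives final E = 0.3946.

G0 X-2.64 Y0.00 Z1.20
G1 X-1.32 Y-2.28 E0.0657
G1 X1.32 Y-2.28 E0.1316
G1 X2.64 Y0.00 E0.1973
G1 X1.32 Y2.28 E0.2630
G1 X-1.32 Y2.28 E0.3289
G1 X-2.64 Y0.00 E0.3946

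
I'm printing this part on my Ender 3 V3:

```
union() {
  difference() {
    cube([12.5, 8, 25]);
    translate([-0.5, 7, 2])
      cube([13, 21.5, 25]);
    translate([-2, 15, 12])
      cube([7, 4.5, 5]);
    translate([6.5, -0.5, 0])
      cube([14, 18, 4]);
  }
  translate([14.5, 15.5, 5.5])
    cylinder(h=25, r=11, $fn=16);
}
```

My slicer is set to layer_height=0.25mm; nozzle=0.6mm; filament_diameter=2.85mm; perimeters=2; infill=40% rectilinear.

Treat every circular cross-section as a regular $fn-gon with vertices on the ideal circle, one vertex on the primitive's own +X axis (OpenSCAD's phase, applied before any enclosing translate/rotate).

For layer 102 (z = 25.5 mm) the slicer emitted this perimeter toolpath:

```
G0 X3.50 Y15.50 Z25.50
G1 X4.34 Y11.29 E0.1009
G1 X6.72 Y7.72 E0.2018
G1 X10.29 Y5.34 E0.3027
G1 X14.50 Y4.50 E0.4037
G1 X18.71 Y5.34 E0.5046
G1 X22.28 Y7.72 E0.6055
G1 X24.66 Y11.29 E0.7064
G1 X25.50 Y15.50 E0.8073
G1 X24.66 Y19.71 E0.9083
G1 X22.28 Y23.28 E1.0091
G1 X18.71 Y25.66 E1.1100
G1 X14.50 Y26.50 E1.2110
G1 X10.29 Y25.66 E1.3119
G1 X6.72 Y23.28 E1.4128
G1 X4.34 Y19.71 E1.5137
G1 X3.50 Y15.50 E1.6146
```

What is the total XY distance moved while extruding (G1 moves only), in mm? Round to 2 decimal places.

Sum the Euclidean lengths of each G1 segment: total = 68.67 mm.

68.67 mm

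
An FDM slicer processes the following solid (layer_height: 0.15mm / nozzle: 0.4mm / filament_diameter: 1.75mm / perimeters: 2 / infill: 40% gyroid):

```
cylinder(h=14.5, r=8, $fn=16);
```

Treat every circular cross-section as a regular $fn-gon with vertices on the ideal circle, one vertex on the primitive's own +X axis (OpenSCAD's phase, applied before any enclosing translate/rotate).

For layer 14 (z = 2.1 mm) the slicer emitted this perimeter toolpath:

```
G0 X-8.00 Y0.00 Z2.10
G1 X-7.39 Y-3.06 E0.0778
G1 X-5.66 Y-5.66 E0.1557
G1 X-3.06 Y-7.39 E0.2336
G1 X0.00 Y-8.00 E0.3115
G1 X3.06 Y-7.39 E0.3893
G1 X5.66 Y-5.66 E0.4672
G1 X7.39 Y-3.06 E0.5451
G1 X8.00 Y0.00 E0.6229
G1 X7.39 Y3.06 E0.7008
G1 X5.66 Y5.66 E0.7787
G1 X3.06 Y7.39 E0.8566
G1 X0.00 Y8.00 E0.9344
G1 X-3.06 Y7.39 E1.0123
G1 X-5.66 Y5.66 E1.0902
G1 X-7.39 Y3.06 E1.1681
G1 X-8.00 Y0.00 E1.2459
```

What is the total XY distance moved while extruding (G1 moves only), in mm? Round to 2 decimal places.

49.95 mm

Sum the Euclidean lengths of each G1 segment: total = 49.95 mm.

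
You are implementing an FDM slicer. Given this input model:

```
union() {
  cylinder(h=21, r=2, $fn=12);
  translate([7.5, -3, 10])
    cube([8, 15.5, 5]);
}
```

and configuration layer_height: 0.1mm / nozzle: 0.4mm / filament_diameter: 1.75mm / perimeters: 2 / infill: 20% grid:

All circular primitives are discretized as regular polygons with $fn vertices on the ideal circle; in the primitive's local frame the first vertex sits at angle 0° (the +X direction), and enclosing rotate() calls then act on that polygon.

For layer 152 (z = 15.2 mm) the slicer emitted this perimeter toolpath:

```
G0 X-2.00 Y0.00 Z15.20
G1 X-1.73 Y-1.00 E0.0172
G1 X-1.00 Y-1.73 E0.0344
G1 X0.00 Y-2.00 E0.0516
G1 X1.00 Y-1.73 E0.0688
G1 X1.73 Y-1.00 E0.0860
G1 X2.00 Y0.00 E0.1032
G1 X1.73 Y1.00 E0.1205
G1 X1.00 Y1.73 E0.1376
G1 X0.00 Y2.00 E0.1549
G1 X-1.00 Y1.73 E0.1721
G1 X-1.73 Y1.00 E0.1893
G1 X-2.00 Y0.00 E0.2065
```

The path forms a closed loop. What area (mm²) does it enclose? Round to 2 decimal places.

Apply the shoelace formula to the sequence of (X, Y) vertices; enclosed area = 11.99 mm².

11.99 mm²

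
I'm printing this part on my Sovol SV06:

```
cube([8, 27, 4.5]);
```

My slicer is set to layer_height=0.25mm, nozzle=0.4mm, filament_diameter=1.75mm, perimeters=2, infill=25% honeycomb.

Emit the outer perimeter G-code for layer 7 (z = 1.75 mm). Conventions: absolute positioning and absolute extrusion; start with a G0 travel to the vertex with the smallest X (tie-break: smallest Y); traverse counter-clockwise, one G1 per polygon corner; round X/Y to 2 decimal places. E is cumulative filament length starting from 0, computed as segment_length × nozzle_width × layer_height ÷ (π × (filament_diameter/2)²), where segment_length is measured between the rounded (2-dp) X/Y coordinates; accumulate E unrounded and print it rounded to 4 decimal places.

At z = 1.75 mm: the cube is present — its section is the full 8×27 rectangle. The outline is a single polygon with 4 vertices. Extrusion per mm of travel: 0.4 × 0.25 / (π × 0.875²) = 0.041575. Accumulating E over each segment gives final E = 2.9103.

G0 X0.00 Y0.00 Z1.75
G1 X8.00 Y0.00 E0.3326
G1 X8.00 Y27.00 E1.4551
G1 X0.00 Y27.00 E1.7877
G1 X0.00 Y0.00 E2.9103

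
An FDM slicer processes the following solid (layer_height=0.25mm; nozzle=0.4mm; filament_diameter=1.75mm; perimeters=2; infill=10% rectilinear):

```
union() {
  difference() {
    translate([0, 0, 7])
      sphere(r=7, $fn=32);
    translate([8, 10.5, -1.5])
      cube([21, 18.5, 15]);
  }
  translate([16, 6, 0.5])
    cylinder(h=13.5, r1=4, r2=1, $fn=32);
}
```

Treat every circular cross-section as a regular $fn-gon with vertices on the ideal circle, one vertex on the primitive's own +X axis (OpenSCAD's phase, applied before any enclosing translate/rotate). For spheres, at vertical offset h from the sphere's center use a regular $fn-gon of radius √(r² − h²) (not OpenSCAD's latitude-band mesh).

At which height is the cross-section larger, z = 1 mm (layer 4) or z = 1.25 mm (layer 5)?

layer 5 (z = 1.25 mm)

Layer 4 (z = 1): the sphere: section is a regular 32-gon, circumradius = √(r²−h²) = √(7²−6²) = 3.606 (area = (32/2)·3.606²·sin(360°/32) = 40.58 mm²); the cube at (8, 10.5) (footprint 21×18.5) is included at this height (area 388.50 mm²); Taking the first minus the rest: starting from the r=7 sphere (40.58 mm²), the 21×18.5 cube at (8, 10.5) misses the remaining region (no effect) — area = 40.58 mm²; the cone at (16, 6) (r1=4→r2=1) has section circumradius 3.889 here — a regular 32-gon (area = (32/2)·3.889²·sin(360°/32) = 47.21 mm²); Taking the union: the 2 present regions are separate (no shared area or edge), so areas and boundary lengths simply add and each stays a separate island — area = 87.79 mm². So its area = 87.79 mm². Layer 5 (z = 1.25): the sphere: section is a regular 32-gon, circumradius = √(r²−h²) = √(7²−5.75²) = 3.992 (area = (32/2)·3.992²·sin(360°/32) = 49.75 mm²); the cube at (8, 10.5) (footprint 21×18.5) is included at this height (area 388.50 mm²); After the difference (first − rest): starting from the r=7 sphere (49.75 mm²), the 21×18.5 cube at (8, 10.5) misses the remaining region (no effect) — area = 49.75 mm²; the cone at (16, 6): at t=0.056 of its height the radius interpolates to r₁+(r₂−r₁)t = 3.833, giving a regular 32-gon of that circumradius (area = (32/2)·3.833²·sin(360°/32) = 45.87 mm²); Merging all regions: the 2 present regions are separate (no shared area or edge), so areas and boundary lengths simply add and each stays a separate island — area = 95.62 mm². So its area = 95.62 mm². Layer 5 is larger (95.62 vs 87.79 mm²).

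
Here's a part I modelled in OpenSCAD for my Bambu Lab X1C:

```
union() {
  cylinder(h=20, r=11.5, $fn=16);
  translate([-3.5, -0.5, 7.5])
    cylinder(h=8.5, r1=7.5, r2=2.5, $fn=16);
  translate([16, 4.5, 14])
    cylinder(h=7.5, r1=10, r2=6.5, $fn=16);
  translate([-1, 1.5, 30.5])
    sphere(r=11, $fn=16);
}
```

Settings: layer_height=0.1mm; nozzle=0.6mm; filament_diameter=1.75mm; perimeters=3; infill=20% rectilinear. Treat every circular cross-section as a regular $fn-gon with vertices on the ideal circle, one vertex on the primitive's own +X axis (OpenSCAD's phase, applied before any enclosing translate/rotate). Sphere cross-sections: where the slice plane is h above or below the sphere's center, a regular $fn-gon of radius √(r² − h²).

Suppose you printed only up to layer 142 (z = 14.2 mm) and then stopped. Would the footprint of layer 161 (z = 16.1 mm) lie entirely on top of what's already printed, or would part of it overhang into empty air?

Compare the two slices. At z = 14.2: the r=11.5 cylinder contributes a regular 16-gon of circumradius 11.5 (area = (16/2)·11.500²·sin(360°/16) = 404.88 mm²); the cone at (-3.5, -0.5): at t=0.788 of its height the radius interpolates to r₁+(r₂−r₁)t = 3.559, giving a regular 16-gon of that circumradius (area = (16/2)·3.559²·sin(360°/16) = 38.77 mm²); the cone at (16, 4.5) (r1=10→r2=6.5) has section circumradius 9.907 here — a regular 16-gon (area = (16/2)·9.907²·sin(360°/16) = 300.46 mm²); the sphere at (-1, 1.5) is not intersected at this z (|z−center|=16.300 > r=11); Combining (union): the regions partially overlap — summed areas 744.11 mm² minus the doubly-counted overlap 78.83 mm² gives 665.28 mm² — area = 665.28 mm². At z = 16.1: the cylinder: section is a regular 16-gon, circumradius r=11.5 (area = (16/2)·11.500²·sin(360°/16) = 404.88 mm²); the cone at (-3.5, -0.5) is absent (z outside [7.5, 16]); the cone at (16, 4.5) (r1=10→r2=6.5) has section circumradius 9.020 here — a regular 16-gon (area = (16/2)·9.020²·sin(360°/16) = 249.08 mm²); the sphere at (-1, 1.5) does not reach this height (|z−center|=14.400 > r=11); Combining (union): the regions partially overlap — summed areas 653.96 mm² minus the doubly-counted overlap 28.37 mm² gives 625.59 mm² — area = 625.59 mm². Checking containment: the cross-section at z = 16.1 is a subset of the cross-section at z = 14.2.

entirely on top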